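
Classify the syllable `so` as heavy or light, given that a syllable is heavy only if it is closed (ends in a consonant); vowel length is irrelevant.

`so`: short vowel, open (no coda). Open (no coda) → light.

light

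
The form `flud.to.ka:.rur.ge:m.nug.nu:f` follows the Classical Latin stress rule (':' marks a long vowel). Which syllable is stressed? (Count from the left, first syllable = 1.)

Classical Latin: stress the penult if heavy (long vowel or closed), else the antepenult.
Weights: 5 ge:m H, 6 nug H, 7 nu:f H.
The penult (syllable 6, nug) is heavy, so it takes stress.
Stress on syllable 6: flud.to.ka:.rur.ge:m.ˈnug.nu:f.

6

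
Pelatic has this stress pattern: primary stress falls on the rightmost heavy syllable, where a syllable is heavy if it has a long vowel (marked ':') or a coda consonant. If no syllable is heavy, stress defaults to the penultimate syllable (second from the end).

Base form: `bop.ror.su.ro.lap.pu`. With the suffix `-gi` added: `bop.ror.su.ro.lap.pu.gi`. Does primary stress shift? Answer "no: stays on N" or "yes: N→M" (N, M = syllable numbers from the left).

Base `bop.ror.su.ro.lap.pu` (6 syllables):
  Weights: 1 bop H, 2 ror H, 3 su L, 4 ro L, 5 lap H, 6 pu L.
  Heavy syllables in the domain: 1, 2, 5. The rightmost is syllable 5 (lap).
  → primary stress on syllable 5.
Suffixed `bop.ror.su.ro.lap.pu.gi` (7 syllables):
  Weights: 1 bop H, 2 ror H, 3 su L, 4 ro L, 5 lap H, 6 pu L, 7 gi L.
  Heavy syllables in the domain: 1, 2, 5. The rightmost is syllable 5 (lap).
  → primary stress on syllable 5.

no: stays on 5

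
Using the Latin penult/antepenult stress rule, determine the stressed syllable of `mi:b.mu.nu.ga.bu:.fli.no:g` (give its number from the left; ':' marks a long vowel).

5

Classical Latin: stress the penult if heavy (long vowel or closed), else the antepenult.
Weights: 5 bu: H, 6 fli L, 7 no:g H.
The penult (syllable 6, fli) is light, so stress falls on the antepenult (syllable 5, bu:).
Stress on syllable 5: mi:b.mu.nu.ga.ˈbu:.fli.no:g.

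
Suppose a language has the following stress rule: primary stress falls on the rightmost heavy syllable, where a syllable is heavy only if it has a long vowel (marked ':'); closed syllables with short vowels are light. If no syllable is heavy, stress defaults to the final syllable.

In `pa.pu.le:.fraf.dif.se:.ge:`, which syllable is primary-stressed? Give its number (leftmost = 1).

7

Weights: 1 pa L, 2 pu L, 3 le: H, 4 fraf L, 5 dif L, 6 se: H, 7 ge: H.
Heavy syllables in the domain: 3, 6, 7. The rightmost is syllable 7 (ge:).
Primary stress: syllable 7 → pa.pu.le:.fraf.dif.se:.ˈge:.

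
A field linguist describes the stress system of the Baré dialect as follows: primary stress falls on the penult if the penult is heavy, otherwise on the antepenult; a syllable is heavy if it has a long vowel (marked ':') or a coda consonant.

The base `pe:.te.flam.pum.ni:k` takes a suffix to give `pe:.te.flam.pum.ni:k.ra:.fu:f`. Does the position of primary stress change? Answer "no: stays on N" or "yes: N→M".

yes: 4→6

Base `pe:.te.flam.pum.ni:k` (5 syllables):
  Weights: 3 flam H, 4 pum H, 5 ni:k H.
  The penult (syllable 4, pum) is heavy, so it takes stress.
  → primary stress on syllable 4.
Suffixed `pe:.te.flam.pum.ni:k.ra:.fu:f` (7 syllables):
  Weights: 5 ni:k H, 6 ra: H, 7 fu:f H.
  The penult (syllable 6, ra:) is heavy, so it takes stress.
  → primary stress on syllable 6.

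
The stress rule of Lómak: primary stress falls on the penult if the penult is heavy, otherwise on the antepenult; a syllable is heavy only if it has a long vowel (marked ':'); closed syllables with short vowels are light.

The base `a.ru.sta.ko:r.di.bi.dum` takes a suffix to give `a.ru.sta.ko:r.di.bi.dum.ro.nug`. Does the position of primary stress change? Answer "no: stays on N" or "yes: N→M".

Base `a.ru.sta.ko:r.di.bi.dum` (7 syllables):
  Weights: 5 di L, 6 bi L, 7 dum L.
  The penult (syllable 6, bi) is light, so stress falls on the antepenult (syllable 5, di).
  → primary stress on syllable 5.
Suffixed `a.ru.sta.ko:r.di.bi.dum.ro.nug` (9 syllables):
  Weights: 7 dum L, 8 ro L, 9 nug L.
  The penult (syllable 8, ro) is light, so stress falls on the antepenult (syllable 7, dum).
  → primary stress on syllable 7.

yes: 5→7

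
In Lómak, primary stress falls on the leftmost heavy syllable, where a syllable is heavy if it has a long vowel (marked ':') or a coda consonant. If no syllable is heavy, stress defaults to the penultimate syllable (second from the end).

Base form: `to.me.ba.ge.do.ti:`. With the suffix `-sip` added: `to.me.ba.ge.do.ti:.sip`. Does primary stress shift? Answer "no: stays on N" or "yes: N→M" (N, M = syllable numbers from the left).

no: stays on 6

Base `to.me.ba.ge.do.ti:` (6 syllables):
  Weights: 1 to L, 2 me L, 3 ba L, 4 ge L, 5 do L, 6 ti: H.
  Heavy syllables in the domain: 6. The leftmost is syllable 6 (ti:).
  → primary stress on syllable 6.
Suffixed `to.me.ba.ge.do.ti:.sip` (7 syllables):
  Weights: 1 to L, 2 me L, 3 ba L, 4 ge L, 5 do L, 6 ti: H, 7 sip H.
  Heavy syllables in the domain: 6, 7. The leftmost is syllable 6 (ti:).
  → primary stress on syllable 6.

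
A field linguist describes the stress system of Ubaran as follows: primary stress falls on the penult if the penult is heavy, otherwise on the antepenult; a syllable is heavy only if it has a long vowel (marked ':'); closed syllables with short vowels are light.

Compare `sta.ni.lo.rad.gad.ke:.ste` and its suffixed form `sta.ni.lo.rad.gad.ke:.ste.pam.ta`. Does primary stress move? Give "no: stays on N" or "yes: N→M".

yes: 6→7

Base `sta.ni.lo.rad.gad.ke:.ste` (7 syllables):
  Weights: 5 gad L, 6 ke: H, 7 ste L.
  The penult (syllable 6, ke:) is heavy, so it takes stress.
  → primary stress on syllable 6.
Suffixed `sta.ni.lo.rad.gad.ke:.ste.pam.ta` (9 syllables):
  Weights: 7 ste L, 8 pam L, 9 ta L.
  The penult (syllable 8, pam) is light, so stress falls on the antepenult (syllable 7, ste).
  → primary stress on syllable 7.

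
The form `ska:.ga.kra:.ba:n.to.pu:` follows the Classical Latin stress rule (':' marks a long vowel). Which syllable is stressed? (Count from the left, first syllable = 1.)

Classical Latin: stress the penult if heavy (long vowel or closed), else the antepenult.
Weights: 4 ba:n H, 5 to L, 6 pu: H.
The penult (syllable 5, to) is light, so stress falls on the antepenult (syllable 4, ba:n).
Stress on syllable 4: ska:.ga.kra:.ˈba:n.to.pu:.

4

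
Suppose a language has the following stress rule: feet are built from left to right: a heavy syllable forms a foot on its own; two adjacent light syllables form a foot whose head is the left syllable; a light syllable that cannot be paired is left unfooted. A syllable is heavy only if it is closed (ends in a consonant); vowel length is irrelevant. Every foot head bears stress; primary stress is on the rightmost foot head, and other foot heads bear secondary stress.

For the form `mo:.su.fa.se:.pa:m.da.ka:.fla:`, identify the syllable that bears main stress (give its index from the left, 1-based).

Weights: 1 mo: L, 2 su L, 3 fa L, 4 se: L, 5 pa:m H, 6 da L, 7 ka: L, 8 fla: L.
Parse left to right (heavy = foot alone; LL = one foot; stranded L unfooted): (ˈmo:.su) (ˈfa.se:) (ˈpa:m) (ˈda.ka:) fla:.
Foot heads: 1, 3, 5, 6.
Primary stress on the rightmost head = syllable 6.
Primary stress: syllable 6 → mo:.su.fa.se:.pa:m.ˈda.ka:.fla:.

6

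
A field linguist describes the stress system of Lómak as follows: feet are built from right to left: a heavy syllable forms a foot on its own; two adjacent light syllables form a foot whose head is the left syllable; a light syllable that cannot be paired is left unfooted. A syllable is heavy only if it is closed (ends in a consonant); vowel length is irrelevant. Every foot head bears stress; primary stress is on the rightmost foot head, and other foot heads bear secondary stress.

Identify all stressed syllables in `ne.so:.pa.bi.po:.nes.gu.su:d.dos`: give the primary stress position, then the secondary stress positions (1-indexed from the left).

Weights: 1 ne L, 2 so: L, 3 pa L, 4 bi L, 5 po: L, 6 nes H, 7 gu L, 8 su:d H, 9 dos H.
Parse right to left (heavy = foot alone; LL = one foot; stranded L unfooted): ne (ˈso:.pa) (ˈbi.po:) (ˈnes) gu (ˈsu:d) (ˈdos).
Foot heads: 2, 4, 6, 8, 9.
Primary stress on the rightmost head = syllable 9.
Secondary stress on 2, 4, 6, 8: ne.ˌso:.pa.ˌbi.po:.ˌnes.gu.ˌsu:d.ˈdos.

primary 9, secondary 2, 4, 6, 8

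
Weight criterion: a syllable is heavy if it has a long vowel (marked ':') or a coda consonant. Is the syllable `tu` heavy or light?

`tu`: short vowel, open (no coda). Short vowel, open → light.

light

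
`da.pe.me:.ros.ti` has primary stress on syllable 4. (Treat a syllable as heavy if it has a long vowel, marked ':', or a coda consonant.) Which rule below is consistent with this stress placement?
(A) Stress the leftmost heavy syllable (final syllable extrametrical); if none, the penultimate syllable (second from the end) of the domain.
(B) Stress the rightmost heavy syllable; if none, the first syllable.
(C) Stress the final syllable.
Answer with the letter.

Rule A → syllable 3 (observed: 4).
Rule B → syllable 4 ✓.
Rule C → syllable 5 (observed: 4).

B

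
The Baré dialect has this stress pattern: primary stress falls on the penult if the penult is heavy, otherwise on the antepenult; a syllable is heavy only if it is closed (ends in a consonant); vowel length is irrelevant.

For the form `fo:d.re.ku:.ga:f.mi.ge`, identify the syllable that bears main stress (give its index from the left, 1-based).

4

Weights: 4 ga:f H, 5 mi L, 6 ge L.
The penult (syllable 5, mi) is light, so stress falls on the antepenult (syllable 4, ga:f).
Primary stress: syllable 4 → fo:d.re.ku:.ˈga:f.mi.ge.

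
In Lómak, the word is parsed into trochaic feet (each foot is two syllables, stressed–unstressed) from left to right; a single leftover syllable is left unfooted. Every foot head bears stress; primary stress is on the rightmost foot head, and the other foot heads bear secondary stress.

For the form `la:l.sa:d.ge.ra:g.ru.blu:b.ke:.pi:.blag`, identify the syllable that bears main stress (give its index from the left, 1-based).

Parse left to right into trochaic (ˈσσ) feet: (ˈla:l.sa:d) (ˈge.ra:g) (ˈru.blu:b) (ˈke:.pi:) blag. Syllable 9 is left unfooted.
Foot heads (stressed positions): 1, 3, 5, 7.
End Rule Rightmost: primary stress on the rightmost head = syllable 7.
Primary stress: syllable 7 → la:l.sa:d.ge.ra:g.ru.blu:b.ˈke:.pi:.blag.

7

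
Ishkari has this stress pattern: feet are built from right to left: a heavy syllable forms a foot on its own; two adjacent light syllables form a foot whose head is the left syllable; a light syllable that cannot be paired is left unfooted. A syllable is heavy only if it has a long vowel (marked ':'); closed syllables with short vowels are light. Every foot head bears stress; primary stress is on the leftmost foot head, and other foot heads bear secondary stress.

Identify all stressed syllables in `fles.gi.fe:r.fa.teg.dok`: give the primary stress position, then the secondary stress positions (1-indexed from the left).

primary 1, secondary 3, 5

Weights: 1 fles L, 2 gi L, 3 fe:r H, 4 fa L, 5 teg L, 6 dok L.
Parse right to left (heavy = foot alone; LL = one foot; stranded L unfooted): (ˈfles.gi) (ˈfe:r) fa (ˈteg.dok).
Foot heads: 1, 3, 5.
Primary stress on the leftmost head = syllable 1.
Secondary stress on 3, 5: ˈfles.gi.ˌfe:r.fa.ˌteg.dok.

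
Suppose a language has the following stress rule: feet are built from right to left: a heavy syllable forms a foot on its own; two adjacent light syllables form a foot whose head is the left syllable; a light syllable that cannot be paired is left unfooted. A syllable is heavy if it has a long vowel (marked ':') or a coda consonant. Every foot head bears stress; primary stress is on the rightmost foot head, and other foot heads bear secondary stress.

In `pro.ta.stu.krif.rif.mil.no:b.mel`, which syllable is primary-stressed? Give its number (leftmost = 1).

Weights: 1 pro L, 2 ta L, 3 stu L, 4 krif H, 5 rif H, 6 mil H, 7 no:b H, 8 mel H.
Parse right to left (heavy = foot alone; LL = one foot; stranded L unfooted): pro (ˈta.stu) (ˈkrif) (ˈrif) (ˈmil) (ˈno:b) (ˈmel).
Foot heads: 2, 4, 5, 6, 7, 8.
Primary stress on the rightmost head = syllable 8.
Primary stress: syllable 8 → pro.ta.stu.krif.rif.mil.no:b.ˈmel.

8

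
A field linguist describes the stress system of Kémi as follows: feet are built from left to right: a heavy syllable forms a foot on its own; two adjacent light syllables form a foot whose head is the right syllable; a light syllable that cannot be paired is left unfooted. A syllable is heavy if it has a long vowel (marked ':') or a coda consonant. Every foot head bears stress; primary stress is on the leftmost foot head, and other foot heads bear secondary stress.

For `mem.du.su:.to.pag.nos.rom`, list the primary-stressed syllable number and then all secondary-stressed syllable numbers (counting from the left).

Weights: 1 mem H, 2 du L, 3 su: H, 4 to L, 5 pag H, 6 nos H, 7 rom H.
Parse left to right (heavy = foot alone; LL = one foot; stranded L unfooted): (ˈmem) du (ˈsu:) to (ˈpag) (ˈnos) (ˈrom).
Foot heads: 1, 3, 5, 6, 7.
Primary stress on the leftmost head = syllable 1.
Secondary stress on 3, 5, 6, 7: ˈmem.du.ˌsu:.to.ˌpag.ˌnos.ˌrom.

primary 1, secondary 3, 5, 6, 7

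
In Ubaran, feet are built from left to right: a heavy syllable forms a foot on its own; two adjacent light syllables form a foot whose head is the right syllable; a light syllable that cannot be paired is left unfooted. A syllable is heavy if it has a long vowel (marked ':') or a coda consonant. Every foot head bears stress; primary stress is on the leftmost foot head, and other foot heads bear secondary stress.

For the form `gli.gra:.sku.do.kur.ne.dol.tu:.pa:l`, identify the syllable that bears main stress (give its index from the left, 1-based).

Weights: 1 gli L, 2 gra: H, 3 sku L, 4 do L, 5 kur H, 6 ne L, 7 dol H, 8 tu: H, 9 pa:l H.
Parse left to right (heavy = foot alone; LL = one foot; stranded L unfooted): gli (ˈgra:) (sku.ˈdo) (ˈkur) ne (ˈdol) (ˈtu:) (ˈpa:l).
Foot heads: 2, 4, 5, 7, 8, 9.
Primary stress on the leftmost head = syllable 2.
Primary stress: syllable 2 → gli.ˈgra:.sku.do.kur.ne.dol.tu:.pa:l.

2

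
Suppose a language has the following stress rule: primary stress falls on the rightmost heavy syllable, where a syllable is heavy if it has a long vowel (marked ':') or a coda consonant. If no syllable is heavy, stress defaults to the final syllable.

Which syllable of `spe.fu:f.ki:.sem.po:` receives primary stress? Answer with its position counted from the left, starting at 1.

5

Weights: 1 spe L, 2 fu:f H, 3 ki: H, 4 sem H, 5 po: H.
Heavy syllables in the domain: 2, 3, 4, 5. The rightmost is syllable 5 (po:).
Primary stress: syllable 5 → spe.fu:f.ki:.sem.ˈpo:.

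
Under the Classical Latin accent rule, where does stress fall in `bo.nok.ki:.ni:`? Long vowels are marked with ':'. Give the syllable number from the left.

Classical Latin: stress the penult if heavy (long vowel or closed), else the antepenult.
Weights: 2 nok H, 3 ki: H, 4 ni: H.
The penult (syllable 3, ki:) is heavy, so it takes stress.
Stress on syllable 3: bo.nok.ˈki:.ni:.

3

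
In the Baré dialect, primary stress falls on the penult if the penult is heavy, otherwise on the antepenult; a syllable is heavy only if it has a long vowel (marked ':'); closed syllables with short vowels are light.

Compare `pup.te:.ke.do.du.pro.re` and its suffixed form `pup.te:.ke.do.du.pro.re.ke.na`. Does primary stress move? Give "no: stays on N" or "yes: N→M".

yes: 5→7

Base `pup.te:.ke.do.du.pro.re` (7 syllables):
  Weights: 5 du L, 6 pro L, 7 re L.
  The penult (syllable 6, pro) is light, so stress falls on the antepenult (syllable 5, du).
  → primary stress on syllable 5.
Suffixed `pup.te:.ke.do.du.pro.re.ke.na` (9 syllables):
  Weights: 7 re L, 8 ke L, 9 na L.
  The penult (syllable 8, ke) is light, so stress falls on the antepenult (syllable 7, re).
  → primary stress on syllable 7.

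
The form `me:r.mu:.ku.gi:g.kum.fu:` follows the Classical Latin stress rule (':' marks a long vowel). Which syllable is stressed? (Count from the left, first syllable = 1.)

Classical Latin: stress the penult if heavy (long vowel or closed), else the antepenult.
Weights: 4 gi:g H, 5 kum H, 6 fu: H.
The penult (syllable 5, kum) is heavy, so it takes stress.
Stress on syllable 5: me:r.mu:.ku.gi:g.ˈkum.fu:.

5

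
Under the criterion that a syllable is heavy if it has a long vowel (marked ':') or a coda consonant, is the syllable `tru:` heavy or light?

`tru:`: long vowel, open (no coda). Long vowel → heavy.

heavy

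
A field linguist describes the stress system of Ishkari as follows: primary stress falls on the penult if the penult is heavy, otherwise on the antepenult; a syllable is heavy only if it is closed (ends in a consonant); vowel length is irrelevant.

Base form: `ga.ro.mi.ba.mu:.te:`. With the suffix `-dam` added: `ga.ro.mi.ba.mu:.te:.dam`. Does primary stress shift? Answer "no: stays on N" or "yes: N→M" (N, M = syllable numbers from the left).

yes: 4→5

Base `ga.ro.mi.ba.mu:.te:` (6 syllables):
  Weights: 4 ba L, 5 mu: L, 6 te: L.
  The penult (syllable 5, mu:) is light, so stress falls on the antepenult (syllable 4, ba).
  → primary stress on syllable 4.
Suffixed `ga.ro.mi.ba.mu:.te:.dam` (7 syllables):
  Weights: 5 mu: L, 6 te: L, 7 dam H.
  The penult (syllable 6, te:) is light, so stress falls on the antepenult (syllable 5, mu:).
  → primary stress on syllable 5.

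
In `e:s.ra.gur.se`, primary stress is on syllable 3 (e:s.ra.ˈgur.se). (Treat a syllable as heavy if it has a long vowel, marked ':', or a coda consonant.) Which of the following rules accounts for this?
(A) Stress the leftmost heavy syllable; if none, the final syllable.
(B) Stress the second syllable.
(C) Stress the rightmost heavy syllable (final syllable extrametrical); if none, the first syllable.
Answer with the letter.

Rule A → syllable 1 (observed: 3).
Rule B → syllable 2 (observed: 3).
Rule C → syllable 3 ✓.

C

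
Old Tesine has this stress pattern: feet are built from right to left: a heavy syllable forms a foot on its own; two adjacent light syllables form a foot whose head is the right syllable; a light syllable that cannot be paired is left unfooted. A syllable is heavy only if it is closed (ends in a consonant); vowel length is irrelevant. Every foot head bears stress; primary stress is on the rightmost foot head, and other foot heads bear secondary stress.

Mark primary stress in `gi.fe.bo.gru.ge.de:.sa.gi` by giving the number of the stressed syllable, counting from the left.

Weights: 1 gi L, 2 fe L, 3 bo L, 4 gru L, 5 ge L, 6 de: L, 7 sa L, 8 gi L.
Parse right to left (heavy = foot alone; LL = one foot; stranded L unfooted): (gi.ˈfe) (bo.ˈgru) (ge.ˈde:) (sa.ˈgi).
Foot heads: 2, 4, 6, 8.
Primary stress on the rightmost head = syllable 8.
Primary stress: syllable 8 → gi.fe.bo.gru.ge.de:.sa.ˈgi.

8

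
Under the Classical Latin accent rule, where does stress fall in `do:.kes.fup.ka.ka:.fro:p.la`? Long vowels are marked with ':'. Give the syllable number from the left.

Classical Latin: stress the penult if heavy (long vowel or closed), else the antepenult.
Weights: 5 ka: H, 6 fro:p H, 7 la L.
The penult (syllable 6, fro:p) is heavy, so it takes stress.
Stress on syllable 6: do:.kes.fup.ka.ka:.ˈfro:p.la.

6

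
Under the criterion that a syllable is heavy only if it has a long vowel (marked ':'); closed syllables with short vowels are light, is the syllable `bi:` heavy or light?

heavy

`bi:`: long vowel, open (no coda). Long vowel → heavy.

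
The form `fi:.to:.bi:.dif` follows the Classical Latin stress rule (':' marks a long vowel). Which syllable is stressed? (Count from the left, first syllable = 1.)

3

Classical Latin: stress the penult if heavy (long vowel or closed), else the antepenult.
Weights: 2 to: H, 3 bi: H, 4 dif H.
The penult (syllable 3, bi:) is heavy, so it takes stress.
Stress on syllable 3: fi:.to:.ˈbi:.dif.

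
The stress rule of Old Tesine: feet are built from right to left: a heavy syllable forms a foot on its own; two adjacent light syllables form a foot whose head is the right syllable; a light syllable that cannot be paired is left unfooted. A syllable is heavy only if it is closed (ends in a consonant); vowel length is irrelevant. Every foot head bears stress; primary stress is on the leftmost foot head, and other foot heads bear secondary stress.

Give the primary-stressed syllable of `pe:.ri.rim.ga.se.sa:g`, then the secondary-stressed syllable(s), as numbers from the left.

primary 2, secondary 3, 5, 6

Weights: 1 pe: L, 2 ri L, 3 rim H, 4 ga L, 5 se L, 6 sa:g H.
Parse right to left (heavy = foot alone; LL = one foot; stranded L unfooted): (pe:.ˈri) (ˈrim) (ga.ˈse) (ˈsa:g).
Foot heads: 2, 3, 5, 6.
Primary stress on the leftmost head = syllable 2.
Secondary stress on 3, 5, 6: pe:.ˈri.ˌrim.ga.ˌse.ˌsa:g.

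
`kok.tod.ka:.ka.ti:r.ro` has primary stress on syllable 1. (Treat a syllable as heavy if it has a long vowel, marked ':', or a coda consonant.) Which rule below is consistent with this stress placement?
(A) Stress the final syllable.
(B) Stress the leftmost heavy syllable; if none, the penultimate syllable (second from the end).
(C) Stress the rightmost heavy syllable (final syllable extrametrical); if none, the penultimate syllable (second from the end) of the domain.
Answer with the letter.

Rule A → syllable 6 (observed: 1).
Rule B → syllable 1 ✓.
Rule C → syllable 5 (observed: 1).

B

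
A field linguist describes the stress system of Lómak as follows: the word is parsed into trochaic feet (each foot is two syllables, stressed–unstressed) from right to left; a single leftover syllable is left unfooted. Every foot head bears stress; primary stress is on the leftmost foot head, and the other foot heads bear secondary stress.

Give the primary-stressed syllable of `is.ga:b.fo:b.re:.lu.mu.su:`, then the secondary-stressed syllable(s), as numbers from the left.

primary 2, secondary 4, 6

Parse right to left into trochaic (ˈσσ) feet: is (ˈga:b.fo:b) (ˈre:.lu) (ˈmu.su:). Syllable 1 is left unfooted.
Foot heads (stressed positions): 2, 4, 6.
End Rule Leftmost: primary stress on the leftmost head = syllable 2.
Secondary stress on 4, 6: is.ˈga:b.fo:b.ˌre:.lu.ˌmu.su:.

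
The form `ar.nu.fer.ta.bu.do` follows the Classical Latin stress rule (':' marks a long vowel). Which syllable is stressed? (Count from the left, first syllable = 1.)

4

Classical Latin: stress the penult if heavy (long vowel or closed), else the antepenult.
Weights: 4 ta L, 5 bu L, 6 do L.
The penult (syllable 5, bu) is light, so stress falls on the antepenult (syllable 4, ta).
Stress on syllable 4: ar.nu.fer.ˈta.bu.do.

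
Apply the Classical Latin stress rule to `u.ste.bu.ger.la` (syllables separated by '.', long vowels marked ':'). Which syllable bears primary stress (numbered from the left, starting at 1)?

Classical Latin: stress the penult if heavy (long vowel or closed), else the antepenult.
Weights: 3 bu L, 4 ger H, 5 la L.
The penult (syllable 4, ger) is heavy, so it takes stress.
Stress on syllable 4: u.ste.bu.ˈger.la.

4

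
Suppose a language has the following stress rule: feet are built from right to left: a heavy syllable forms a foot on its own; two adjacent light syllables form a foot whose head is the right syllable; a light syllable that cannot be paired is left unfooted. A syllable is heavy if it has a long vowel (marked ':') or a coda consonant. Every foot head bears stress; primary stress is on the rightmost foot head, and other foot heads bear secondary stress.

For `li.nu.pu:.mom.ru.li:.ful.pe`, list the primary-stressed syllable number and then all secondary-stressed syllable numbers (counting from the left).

Weights: 1 li L, 2 nu L, 3 pu: H, 4 mom H, 5 ru L, 6 li: H, 7 ful H, 8 pe L.
Parse right to left (heavy = foot alone; LL = one foot; stranded L unfooted): (li.ˈnu) (ˈpu:) (ˈmom) ru (ˈli:) (ˈful) pe.
Foot heads: 2, 3, 4, 6, 7.
Primary stress on the rightmost head = syllable 7.
Secondary stress on 2, 3, 4, 6: li.ˌnu.ˌpu:.ˌmom.ru.ˌli:.ˈful.pe.

primary 7, secondary 2, 3, 4, 6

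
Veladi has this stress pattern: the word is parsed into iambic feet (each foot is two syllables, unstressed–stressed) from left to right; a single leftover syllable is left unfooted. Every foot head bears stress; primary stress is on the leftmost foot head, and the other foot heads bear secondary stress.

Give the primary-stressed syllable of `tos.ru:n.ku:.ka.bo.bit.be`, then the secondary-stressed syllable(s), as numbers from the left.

Parse left to right into iambic (σˈσ) feet: (tos.ˈru:n) (ku:.ˈka) (bo.ˈbit) be. Syllable 7 is left unfooted.
Foot heads (stressed positions): 2, 4, 6.
End Rule Leftmost: primary stress on the leftmost head = syllable 2.
Secondary stress on 4, 6: tos.ˈru:n.ku:.ˌka.bo.ˌbit.be.

primary 2, secondary 4, 6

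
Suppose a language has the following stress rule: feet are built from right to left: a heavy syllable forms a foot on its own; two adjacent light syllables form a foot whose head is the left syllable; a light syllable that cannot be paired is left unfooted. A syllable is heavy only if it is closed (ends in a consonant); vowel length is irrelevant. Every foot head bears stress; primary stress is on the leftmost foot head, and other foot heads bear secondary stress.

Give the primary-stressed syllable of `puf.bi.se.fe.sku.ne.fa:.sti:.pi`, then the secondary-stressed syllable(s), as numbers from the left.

Weights: 1 puf H, 2 bi L, 3 se L, 4 fe L, 5 sku L, 6 ne L, 7 fa: L, 8 sti: L, 9 pi L.
Parse right to left (heavy = foot alone; LL = one foot; stranded L unfooted): (ˈpuf) (ˈbi.se) (ˈfe.sku) (ˈne.fa:) (ˈsti:.pi).
Foot heads: 1, 2, 4, 6, 8.
Primary stress on the leftmost head = syllable 1.
Secondary stress on 2, 4, 6, 8: ˈpuf.ˌbi.se.ˌfe.sku.ˌne.fa:.ˌsti:.pi.

primary 1, secondary 2, 4, 6, 8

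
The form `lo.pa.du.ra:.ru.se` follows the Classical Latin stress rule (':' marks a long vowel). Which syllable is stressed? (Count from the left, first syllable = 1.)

4

Classical Latin: stress the penult if heavy (long vowel or closed), else the antepenult.
Weights: 4 ra: H, 5 ru L, 6 se L.
The penult (syllable 5, ru) is light, so stress falls on the antepenult (syllable 4, ra:).
Stress on syllable 4: lo.pa.du.ˈra:.ru.se.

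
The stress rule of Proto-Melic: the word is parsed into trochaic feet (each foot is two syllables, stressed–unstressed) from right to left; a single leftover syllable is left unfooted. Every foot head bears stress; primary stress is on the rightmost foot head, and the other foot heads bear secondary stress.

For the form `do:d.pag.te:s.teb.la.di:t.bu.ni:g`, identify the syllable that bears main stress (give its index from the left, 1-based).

Parse right to left into trochaic (ˈσσ) feet: (ˈdo:d.pag) (ˈte:s.teb) (ˈla.di:t) (ˈbu.ni:g).
Foot heads (stressed positions): 1, 3, 5, 7.
End Rule Rightmost: primary stress on the rightmost head = syllable 7.
Primary stress: syllable 7 → do:d.pag.te:s.teb.la.di:t.ˈbu.ni:g.

7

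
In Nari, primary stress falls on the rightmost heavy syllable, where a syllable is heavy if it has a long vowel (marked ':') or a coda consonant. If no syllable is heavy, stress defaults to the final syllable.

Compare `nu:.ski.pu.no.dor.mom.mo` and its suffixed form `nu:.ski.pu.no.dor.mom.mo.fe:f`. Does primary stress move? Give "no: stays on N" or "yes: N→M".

yes: 6→8

Base `nu:.ski.pu.no.dor.mom.mo` (7 syllables):
  Weights: 1 nu: H, 2 ski L, 3 pu L, 4 no L, 5 dor H, 6 mom H, 7 mo L.
  Heavy syllables in the domain: 1, 5, 6. The rightmost is syllable 6 (mom).
  → primary stress on syllable 6.
Suffixed `nu:.ski.pu.no.dor.mom.mo.fe:f` (8 syllables):
  Weights: 1 nu: H, 2 ski L, 3 pu L, 4 no L, 5 dor H, 6 mom H, 7 mo L, 8 fe:f H.
  Heavy syllables in the domain: 1, 5, 6, 8. The rightmost is syllable 8 (fe:f).
  → primary stress on syllable 8.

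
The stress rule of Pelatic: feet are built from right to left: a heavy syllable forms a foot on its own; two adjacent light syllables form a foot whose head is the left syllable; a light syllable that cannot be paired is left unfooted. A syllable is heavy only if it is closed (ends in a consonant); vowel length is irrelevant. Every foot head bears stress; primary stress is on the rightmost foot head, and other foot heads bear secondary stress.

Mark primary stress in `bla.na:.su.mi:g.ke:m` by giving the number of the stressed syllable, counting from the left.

Weights: 1 bla L, 2 na: L, 3 su L, 4 mi:g H, 5 ke:m H.
Parse right to left (heavy = foot alone; LL = one foot; stranded L unfooted): bla (ˈna:.su) (ˈmi:g) (ˈke:m).
Foot heads: 2, 4, 5.
Primary stress on the rightmost head = syllable 5.
Primary stress: syllable 5 → bla.na:.su.mi:g.ˈke:m.

5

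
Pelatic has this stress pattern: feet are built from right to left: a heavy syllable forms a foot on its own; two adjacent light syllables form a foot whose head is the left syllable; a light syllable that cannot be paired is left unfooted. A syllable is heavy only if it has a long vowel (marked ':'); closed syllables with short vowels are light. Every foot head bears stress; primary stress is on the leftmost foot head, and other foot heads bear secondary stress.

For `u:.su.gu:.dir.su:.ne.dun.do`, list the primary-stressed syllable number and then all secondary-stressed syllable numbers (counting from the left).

primary 1, secondary 3, 5, 7

Weights: 1 u: H, 2 su L, 3 gu: H, 4 dir L, 5 su: H, 6 ne L, 7 dun L, 8 do L.
Parse right to left (heavy = foot alone; LL = one foot; stranded L unfooted): (ˈu:) su (ˈgu:) dir (ˈsu:) ne (ˈdun.do).
Foot heads: 1, 3, 5, 7.
Primary stress on the leftmost head = syllable 1.
Secondary stress on 3, 5, 7: ˈu:.su.ˌgu:.dir.ˌsu:.ne.ˌdun.do.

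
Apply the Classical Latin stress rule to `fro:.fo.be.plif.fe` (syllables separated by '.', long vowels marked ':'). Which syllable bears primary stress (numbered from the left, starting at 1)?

Classical Latin: stress the penult if heavy (long vowel or closed), else the antepenult.
Weights: 3 be L, 4 plif H, 5 fe L.
The penult (syllable 4, plif) is heavy, so it takes stress.
Stress on syllable 4: fro:.fo.be.ˈplif.fe.

4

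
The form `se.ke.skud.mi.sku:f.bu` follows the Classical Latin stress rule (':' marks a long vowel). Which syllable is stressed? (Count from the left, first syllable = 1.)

Classical Latin: stress the penult if heavy (long vowel or closed), else the antepenult.
Weights: 4 mi L, 5 sku:f H, 6 bu L.
The penult (syllable 5, sku:f) is heavy, so it takes stress.
Stress on syllable 5: se.ke.skud.mi.ˈsku:f.bu.

5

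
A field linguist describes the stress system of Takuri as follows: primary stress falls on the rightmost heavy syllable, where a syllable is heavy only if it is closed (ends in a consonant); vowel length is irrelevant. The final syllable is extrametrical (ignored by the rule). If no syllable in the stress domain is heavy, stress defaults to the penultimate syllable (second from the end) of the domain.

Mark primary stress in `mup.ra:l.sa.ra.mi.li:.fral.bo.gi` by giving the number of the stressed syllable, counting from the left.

The final syllable (9, gi) is extrametrical; the stress domain is syllables 1–8.
Weights: 1 mup H, 2 ra:l H, 3 sa L, 4 ra L, 5 mi L, 6 li: L, 7 fral H, 8 bo L.
Heavy syllables in the domain: 1, 2, 7. The rightmost is syllable 7 (fral).
Primary stress: syllable 7 → mup.ra:l.sa.ra.mi.li:.ˈfral.bo.gi.

7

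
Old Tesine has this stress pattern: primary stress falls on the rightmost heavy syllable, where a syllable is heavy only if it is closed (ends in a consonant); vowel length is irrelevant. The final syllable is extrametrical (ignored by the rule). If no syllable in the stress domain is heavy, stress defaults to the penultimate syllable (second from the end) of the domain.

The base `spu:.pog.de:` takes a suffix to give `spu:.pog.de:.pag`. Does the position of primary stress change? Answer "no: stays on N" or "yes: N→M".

no: stays on 2

Base `spu:.pog.de:` (3 syllables):
  The final syllable (3, de:) is extrametrical; the stress domain is syllables 1–2.
  Weights: 1 spu: L, 2 pog H.
  Heavy syllables in the domain: 2. The rightmost is syllable 2 (pog).
  → primary stress on syllable 2.
Suffixed `spu:.pog.de:.pag` (4 syllables):
  The final syllable (4, pag) is extrametrical; the stress domain is syllables 1–3.
  Weights: 1 spu: L, 2 pog H, 3 de: L.
  Heavy syllables in the domain: 2. The rightmost is syllable 2 (pog).
  → primary stress on syllable 2.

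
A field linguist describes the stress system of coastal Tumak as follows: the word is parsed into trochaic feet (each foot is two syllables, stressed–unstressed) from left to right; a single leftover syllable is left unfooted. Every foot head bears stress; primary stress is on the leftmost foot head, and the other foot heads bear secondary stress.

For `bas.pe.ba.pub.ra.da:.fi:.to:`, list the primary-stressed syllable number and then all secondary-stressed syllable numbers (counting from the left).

primary 1, secondary 3, 5, 7

Parse left to right into trochaic (ˈσσ) feet: (ˈbas.pe) (ˈba.pub) (ˈra.da:) (ˈfi:.to:).
Foot heads (stressed positions): 1, 3, 5, 7.
End Rule Leftmost: primary stress on the leftmost head = syllable 1.
Secondary stress on 3, 5, 7: ˈbas.pe.ˌba.pub.ˌra.da:.ˌfi:.to:.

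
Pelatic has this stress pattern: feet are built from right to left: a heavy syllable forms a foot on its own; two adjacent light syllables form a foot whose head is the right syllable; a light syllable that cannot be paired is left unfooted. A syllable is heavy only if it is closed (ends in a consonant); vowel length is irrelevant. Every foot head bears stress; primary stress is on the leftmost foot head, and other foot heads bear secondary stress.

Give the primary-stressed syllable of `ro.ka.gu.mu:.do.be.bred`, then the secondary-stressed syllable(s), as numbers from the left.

Weights: 1 ro L, 2 ka L, 3 gu L, 4 mu: L, 5 do L, 6 be L, 7 bred H.
Parse right to left (heavy = foot alone; LL = one foot; stranded L unfooted): (ro.ˈka) (gu.ˈmu:) (do.ˈbe) (ˈbred).
Foot heads: 2, 4, 6, 7.
Primary stress on the leftmost head = syllable 2.
Secondary stress on 4, 6, 7: ro.ˈka.gu.ˌmu:.do.ˌbe.ˌbred.

primary 2, secondary 4, 6, 7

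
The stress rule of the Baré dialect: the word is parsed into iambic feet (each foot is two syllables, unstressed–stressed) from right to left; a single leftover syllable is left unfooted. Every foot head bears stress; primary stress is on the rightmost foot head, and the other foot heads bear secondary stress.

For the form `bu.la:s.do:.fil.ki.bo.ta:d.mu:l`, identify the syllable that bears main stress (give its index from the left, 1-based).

8

Parse right to left into iambic (σˈσ) feet: (bu.ˈla:s) (do:.ˈfil) (ki.ˈbo) (ta:d.ˈmu:l).
Foot heads (stressed positions): 2, 4, 6, 8.
End Rule Rightmost: primary stress on the rightmost head = syllable 8.
Primary stress: syllable 8 → bu.la:s.do:.fil.ki.bo.ta:d.ˈmu:l.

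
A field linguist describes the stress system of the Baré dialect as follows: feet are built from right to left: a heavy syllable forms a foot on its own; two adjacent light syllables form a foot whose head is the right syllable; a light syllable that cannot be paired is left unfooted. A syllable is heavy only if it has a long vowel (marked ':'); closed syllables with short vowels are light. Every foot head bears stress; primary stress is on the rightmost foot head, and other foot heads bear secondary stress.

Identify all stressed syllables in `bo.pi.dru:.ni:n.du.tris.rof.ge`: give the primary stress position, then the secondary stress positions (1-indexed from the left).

primary 8, secondary 2, 3, 4, 6

Weights: 1 bo L, 2 pi L, 3 dru: H, 4 ni:n H, 5 du L, 6 tris L, 7 rof L, 8 ge L.
Parse right to left (heavy = foot alone; LL = one foot; stranded L unfooted): (bo.ˈpi) (ˈdru:) (ˈni:n) (du.ˈtris) (rof.ˈge).
Foot heads: 2, 3, 4, 6, 8.
Primary stress on the rightmost head = syllable 8.
Secondary stress on 2, 3, 4, 6: bo.ˌpi.ˌdru:.ˌni:n.du.ˌtris.rof.ˈge.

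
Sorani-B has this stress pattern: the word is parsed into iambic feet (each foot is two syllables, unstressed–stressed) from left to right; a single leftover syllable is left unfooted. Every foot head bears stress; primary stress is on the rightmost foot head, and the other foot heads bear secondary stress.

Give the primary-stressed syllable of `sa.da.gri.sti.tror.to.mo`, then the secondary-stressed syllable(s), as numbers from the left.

primary 6, secondary 2, 4

Parse left to right into iambic (σˈσ) feet: (sa.ˈda) (gri.ˈsti) (tror.ˈto) mo. Syllable 7 is left unfooted.
Foot heads (stressed positions): 2, 4, 6.
End Rule Rightmost: primary stress on the rightmost head = syllable 6.
Secondary stress on 2, 4: sa.ˌda.gri.ˌsti.tror.ˈto.mo.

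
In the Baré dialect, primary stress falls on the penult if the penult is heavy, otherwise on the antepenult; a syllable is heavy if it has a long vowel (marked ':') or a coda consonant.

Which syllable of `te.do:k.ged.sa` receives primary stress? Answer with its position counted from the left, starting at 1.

3

Weights: 2 do:k H, 3 ged H, 4 sa L.
The penult (syllable 3, ged) is heavy, so it takes stress.
Primary stress: syllable 3 → te.do:k.ˈged.sa.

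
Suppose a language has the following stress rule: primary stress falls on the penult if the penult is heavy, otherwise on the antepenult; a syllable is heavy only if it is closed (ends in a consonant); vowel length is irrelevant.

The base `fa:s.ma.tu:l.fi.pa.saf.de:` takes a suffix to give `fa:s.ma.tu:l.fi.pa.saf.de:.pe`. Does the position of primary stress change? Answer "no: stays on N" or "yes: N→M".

no: stays on 6

Base `fa:s.ma.tu:l.fi.pa.saf.de:` (7 syllables):
  Weights: 5 pa L, 6 saf H, 7 de: L.
  The penult (syllable 6, saf) is heavy, so it takes stress.
  → primary stress on syllable 6.
Suffixed `fa:s.ma.tu:l.fi.pa.saf.de:.pe` (8 syllables):
  Weights: 6 saf H, 7 de: L, 8 pe L.
  The penult (syllable 7, de:) is light, so stress falls on the antepenult (syllable 6, saf).
  → primary stress on syllable 6.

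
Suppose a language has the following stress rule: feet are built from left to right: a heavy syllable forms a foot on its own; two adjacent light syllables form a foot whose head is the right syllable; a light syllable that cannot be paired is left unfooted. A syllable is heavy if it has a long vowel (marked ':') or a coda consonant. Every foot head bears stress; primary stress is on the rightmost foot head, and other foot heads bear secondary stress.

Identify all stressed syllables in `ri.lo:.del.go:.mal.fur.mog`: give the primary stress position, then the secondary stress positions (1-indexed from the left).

Weights: 1 ri L, 2 lo: H, 3 del H, 4 go: H, 5 mal H, 6 fur H, 7 mog H.
Parse left to right (heavy = foot alone; LL = one foot; stranded L unfooted): ri (ˈlo:) (ˈdel) (ˈgo:) (ˈmal) (ˈfur) (ˈmog).
Foot heads: 2, 3, 4, 5, 6, 7.
Primary stress on the rightmost head = syllable 7.
Secondary stress on 2, 3, 4, 5, 6: ri.ˌlo:.ˌdel.ˌgo:.ˌmal.ˌfur.ˈmog.

primary 7, secondary 2, 3, 4, 5, 6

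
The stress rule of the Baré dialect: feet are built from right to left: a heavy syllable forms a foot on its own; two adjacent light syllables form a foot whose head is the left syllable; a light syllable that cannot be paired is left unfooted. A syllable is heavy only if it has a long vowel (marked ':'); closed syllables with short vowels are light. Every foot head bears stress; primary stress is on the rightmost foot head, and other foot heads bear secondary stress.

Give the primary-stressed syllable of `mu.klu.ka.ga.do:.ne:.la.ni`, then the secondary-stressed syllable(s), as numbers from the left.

Weights: 1 mu L, 2 klu L, 3 ka L, 4 ga L, 5 do: H, 6 ne: H, 7 la L, 8 ni L.
Parse right to left (heavy = foot alone; LL = one foot; stranded L unfooted): (ˈmu.klu) (ˈka.ga) (ˈdo:) (ˈne:) (ˈla.ni).
Foot heads: 1, 3, 5, 6, 7.
Primary stress on the rightmost head = syllable 7.
Secondary stress on 1, 3, 5, 6: ˌmu.klu.ˌka.ga.ˌdo:.ˌne:.ˈla.ni.

primary 7, secondary 1, 3, 5, 6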